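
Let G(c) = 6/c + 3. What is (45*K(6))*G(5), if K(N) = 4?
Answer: 756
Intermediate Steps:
G(c) = 3 + 6/c
(45*K(6))*G(5) = (45*4)*(3 + 6/5) = 180*(3 + 6*(⅕)) = 180*(3 + 6/5) = 180*(21/5) = 756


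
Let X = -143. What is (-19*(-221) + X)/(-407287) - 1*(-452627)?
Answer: 184349088893/407287 ≈ 4.5263e+5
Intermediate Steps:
(-19*(-221) + X)/(-407287) - 1*(-452627) = (-19*(-221) - 143)/(-407287) - 1*(-452627) = (4199 - 143)*(-1/407287) + 452627 = 4056*(-1/407287) + 452627 = -4056/407287 + 452627 = 184349088893/407287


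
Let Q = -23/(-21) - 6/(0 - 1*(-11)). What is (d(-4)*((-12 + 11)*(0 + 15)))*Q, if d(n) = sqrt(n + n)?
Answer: -1270*I*sqrt(2)/77 ≈ -23.325*I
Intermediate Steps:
Q = 127/231 (Q = -23*(-1/21) - 6/(0 + 11) = 23/21 - 6/11 = 127/231 ≈ 0.54978)
d(n) = sqrt(2)*sqrt(n) (d(n) = sqrt(2*n) = sqrt(2)*sqrt(n))
(d(-4)*((-12 + 11)*(0 + 15)))*Q = ((sqrt(2)*sqrt(-4))*((-12 + 11)*(0 + 15)))*(127/231) = ((sqrt(2)*(2*I))*(-1*15))*(127/231) = ((2*I*sqrt(2))*(-15))*(127/231) = -30*I*sqrt(2)*(127/231) = -1270*I*sqrt(2)/77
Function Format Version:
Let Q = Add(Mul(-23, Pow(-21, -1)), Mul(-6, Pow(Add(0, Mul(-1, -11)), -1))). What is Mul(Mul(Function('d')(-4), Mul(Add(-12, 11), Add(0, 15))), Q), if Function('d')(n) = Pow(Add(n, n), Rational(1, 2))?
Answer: Mul(Rational(-1270, 77), I, Pow(2, Rational(1, 2))) ≈ Mul(-23.325, I)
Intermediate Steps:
Q = Rational(127, 231) (Q = Add(Mul(-23, Rational(-1, 21)), Mul(-6, Pow(Add(0, 11), -1))) = Add(Rational(23, 21), Mul(-6, Pow(11, -1))) = Add(Rational(23, 21), Mul(-6, Rational(1, 11))) = Add(Rational(23, 21), Rational(-6, 11)) = Rational(127, 231) ≈ 0.54978)
Function('d')(n) = Mul(Pow(2, Rational(1, 2)), Pow(n, Rational(1, 2))) (Function('d')(n) = Pow(Mul(2, n), Rational(1, 2)) = Mul(Pow(2, Rational(1, 2)), Pow(n, Rational(1, 2))))
Mul(Mul(Function('d')(-4), Mul(Add(-12, 11), Add(0, 15))), Q) = Mul(Mul(Mul(Pow(2, Rational(1, 2)), Pow(-4, Rational(1, 2))), Mul(Add(-12, 11), Add(0, 15))), Rational(127, 231)) = Mul(Mul(Mul(Pow(2, Rational(1, 2)), Mul(2, I)), Mul(-1, 15)), Rational(127, 231)) = Mul(Mul(Mul(2, I, Pow(2, Rational(1, 2))), -15), Rational(127, 231)) = Mul(Mul(-30, I, Pow(2, Rational(1, 2))), Rational(127, 231)) = Mul(Rational(-1270, 77), I, Pow(2, Rational(1, 2)))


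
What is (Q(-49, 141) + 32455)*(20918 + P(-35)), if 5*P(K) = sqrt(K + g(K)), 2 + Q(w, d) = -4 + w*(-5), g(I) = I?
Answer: 683893092 + 32694*I*sqrt(70)/5 ≈ 6.8389e+8 + 54708.0*I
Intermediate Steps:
Q(w, d) = -6 - 5*w (Q(w, d) = -2 + (-4 + w*(-5)) = -2 + (-4 - 5*w) = -6 - 5*w)
P(K) = sqrt(2)*sqrt(K)/5 (P(K) = sqrt(K + K)/5 = sqrt(2*K)/5 = (sqrt(2)*sqrt(K))/5 = sqrt(2)*sqrt(K)/5)
(Q(-49, 141) + 32455)*(20918 + P(-35)) = ((-6 - 5*(-49)) + 32455)*(20918 + sqrt(2)*sqrt(-35)/5) = ((-6 + 245) + 32455)*(20918 + sqrt(2)*(I*sqrt(35))/5) = (239 + 32455)*(20918 + I*sqrt(70)/5) = 32694*(20918 + I*sqrt(70)/5) = 683893092 + 32694*I*sqrt(70)/5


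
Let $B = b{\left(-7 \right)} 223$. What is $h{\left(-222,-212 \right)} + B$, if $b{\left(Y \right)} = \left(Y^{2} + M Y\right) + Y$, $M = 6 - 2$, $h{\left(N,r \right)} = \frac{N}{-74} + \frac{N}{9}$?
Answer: $\frac{9301}{3} \approx 3100.3$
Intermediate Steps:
$h{\left(N,r \right)} = \frac{65 N}{666}$ ($h{\left(N,r \right)} = N \left(- \frac{1}{74}\right) + N \frac{1}{9} = - \frac{N}{74} + \frac{N}{9} = \frac{65 N}{666}$)
$M = 4$
$b{\left(Y \right)} = Y^{2} + 5 Y$ ($b{\left(Y \right)} = \left(Y^{2} + 4 Y\right) + Y = Y^{2} + 5 Y$)
$B = 3122$ ($B = - 7 \left(5 - 7\right) 223 = \left(-7\right) \left(-2\right) 223 = 14 \cdot 223 = 3122$)
$h{\left(-222,-212 \right)} + B = \frac{65}{666} \left(-222\right) + 3122 = - \frac{65}{3} + 3122 = \frac{9301}{3}$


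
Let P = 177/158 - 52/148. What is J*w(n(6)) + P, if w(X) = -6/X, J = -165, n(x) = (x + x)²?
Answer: 178745/23384 ≈ 7.6439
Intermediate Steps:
n(x) = 4*x² (n(x) = (2*x)² = 4*x²)
P = 4495/5846 (P = 177*(1/158) - 52*1/148 = 177/158 - 13/37 = 4495/5846 ≈ 0.76890)
J*w(n(6)) + P = -(-990)/(4*6²) + 4495/5846 = -(-990)/(4*36) + 4495/5846 = -(-990)/144 + 4495/5846 = -165*(-1/24) + 4495/5846 = 55/8 + 4495/5846 = 178745/23384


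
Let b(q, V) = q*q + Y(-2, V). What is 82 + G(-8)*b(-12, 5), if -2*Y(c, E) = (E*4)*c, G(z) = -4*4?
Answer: -2542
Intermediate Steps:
G(z) = -16
Y(c, E) = -2*E*c (Y(c, E) = -E*4*c/2 = -4*E*c/2 = -2*E*c)
b(q, V) = q² + 4*V (b(q, V) = q*q - 2*V*(-2) = q² + 4*V)
82 + G(-8)*b(-12, 5) = 82 - 16*((-12)² + 4*5) = 82 - 16*(144 + 20) = 82 - 16*164 = 82 - 2624 = -2542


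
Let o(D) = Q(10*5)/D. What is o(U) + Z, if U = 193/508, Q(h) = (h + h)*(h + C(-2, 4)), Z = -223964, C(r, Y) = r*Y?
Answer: -41091452/193 ≈ -2.1291e+5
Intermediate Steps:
C(r, Y) = Y*r
Q(h) = 2*h*(-8 + h) (Q(h) = (h + h)*(h + 4*(-2)) = (2*h)*(h - 8) = (2*h)*(-8 + h) = 2*h*(-8 + h))
U = 193/508 (U = 193*(1/508) = 193/508 ≈ 0.37992)
o(D) = 4200/D (o(D) = (2*(10*5)*(-8 + 10*5))/D = (2*50*(-8 + 50))/D = (2*50*42)/D = 4200/D)
o(U) + Z = 4200/(193/508) - 223964 = 4200*(508/193) - 223964 = 2133600/193 - 223964 = -41091452/193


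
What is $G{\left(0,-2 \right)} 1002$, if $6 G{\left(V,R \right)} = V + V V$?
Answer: $0$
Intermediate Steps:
$G{\left(V,R \right)} = \frac{V}{6} + \frac{V^{2}}{6}$ ($G{\left(V,R \right)} = \frac{V + V V}{6} = \frac{V + V^{2}}{6} = \frac{V}{6} + \frac{V^{2}}{6}$)
$G{\left(0,-2 \right)} 1002 = \frac{1}{6} \cdot 0 \left(1 + 0\right) 1002 = \frac{1}{6} \cdot 0 \cdot 1 \cdot 1002 = 0 \cdot 1002 = 0$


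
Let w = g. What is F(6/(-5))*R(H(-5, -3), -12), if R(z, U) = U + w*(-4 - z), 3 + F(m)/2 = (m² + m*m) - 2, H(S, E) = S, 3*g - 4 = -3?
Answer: 742/15 ≈ 49.467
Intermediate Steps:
g = ⅓ (g = 4/3 + (⅓)*(-3) = 4/3 - 1 = ⅓ ≈ 0.33333)
w = ⅓ ≈ 0.33333
F(m) = -10 + 4*m² (F(m) = -6 + 2*((m² + m*m) - 2) = -6 + 2*((m² + m²) - 2) = -6 + 2*(2*m² - 2) = -6 + 2*(-2 + 2*m²) = -6 + (-4 + 4*m²) = -10 + 4*m²)
R(z, U) = -4/3 + U - z/3 (R(z, U) = U + (-4 - z)/3 = U + (-4/3 - z/3) = -4/3 + U - z/3)
F(6/(-5))*R(H(-5, -3), -12) = (-10 + 4*(6/(-5))²)*(-4/3 - 12 - ⅓*(-5)) = (-10 + 4*(6*(-⅕))²)*(-4/3 - 12 + 5/3) = (-10 + 4*(-6/5)²)*(-35/3) = (-10 + 4*(36/25))*(-35/3) = (-10 + 144/25)*(-35/3) = -106/25*(-35/3) = 742/15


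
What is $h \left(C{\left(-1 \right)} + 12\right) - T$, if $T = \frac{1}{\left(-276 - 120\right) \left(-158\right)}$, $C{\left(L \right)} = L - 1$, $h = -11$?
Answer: $- \frac{6882481}{62568} \approx -110.0$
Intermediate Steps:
$C{\left(L \right)} = -1 + L$ ($C{\left(L \right)} = L - 1 = -1 + L$)
$T = \frac{1}{62568}$ ($T = \frac{1}{-396} \left(- \frac{1}{158}\right) = \left(- \frac{1}{396}\right) \left(- \frac{1}{158}\right) = \frac{1}{62568} \approx 1.5983 \cdot 10^{-5}$)
$h \left(C{\left(-1 \right)} + 12\right) - T = - 11 \left(\left(-1 - 1\right) + 12\right) - \frac{1}{62568} = - 11 \left(-2 + 12\right) - \frac{1}{62568} = \left(-11\right) 10 - \frac{1}{62568} = -110 - \frac{1}{62568} = - \frac{6882481}{62568}$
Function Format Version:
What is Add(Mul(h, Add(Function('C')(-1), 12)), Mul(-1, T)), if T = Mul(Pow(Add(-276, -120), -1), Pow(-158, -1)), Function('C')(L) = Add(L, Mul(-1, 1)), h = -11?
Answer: Rational(-6882481, 62568) ≈ -110.00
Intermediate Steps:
Function('C')(L) = Add(-1, L) (Function('C')(L) = Add(L, -1) = Add(-1, L))
T = Rational(1, 62568) (T = Mul(Pow(-396, -1), Rational(-1, 158)) = Mul(Rational(-1, 396), Rational(-1, 158)) = Rational(1, 62568) ≈ 1.5983e-5)
Add(Mul(h, Add(Function('C')(-1), 12)), Mul(-1, T)) = Add(Mul(-11, Add(Add(-1, -1), 12)), Mul(-1, Rational(1, 62568))) = Add(Mul(-11, Add(-2, 12)), Rational(-1, 62568)) = Add(Mul(-11, 10), Rational(-1, 62568)) = Add(-110, Rational(-1, 62568)) = Rational(-6882481, 62568)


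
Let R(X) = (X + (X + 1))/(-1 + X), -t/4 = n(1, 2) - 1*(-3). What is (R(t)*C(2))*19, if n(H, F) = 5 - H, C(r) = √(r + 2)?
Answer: 2090/29 ≈ 72.069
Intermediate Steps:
C(r) = √(2 + r)
t = -28 (t = -4*((5 - 1*1) - 1*(-3)) = -4*((5 - 1) + 3) = -4*(4 + 3) = -4*7 = -28)
R(X) = (1 + 2*X)/(-1 + X) (R(X) = (X + (1 + X))/(-1 + X) = (1 + 2*X)/(-1 + X))
(R(t)*C(2))*19 = (((1 + 2*(-28))/(-1 - 28))*√(2 + 2))*19 = (((1 - 56)/(-29))*√4)*19 = (-1/29*(-55)*2)*19 = ((55/29)*2)*19 = (110/29)*19 = 2090/29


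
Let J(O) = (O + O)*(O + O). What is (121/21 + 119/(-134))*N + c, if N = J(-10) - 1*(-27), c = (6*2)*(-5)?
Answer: 812495/402 ≈ 2021.1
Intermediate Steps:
J(O) = 4*O² (J(O) = (2*O)*(2*O) = 4*O²)
c = -60 (c = 12*(-5) = -60)
N = 427 (N = 4*(-10)² - 1*(-27) = 4*100 + 27 = 400 + 27 = 427)
(121/21 + 119/(-134))*N + c = (121/21 + 119/(-134))*427 - 60 = (121*(1/21) + 119*(-1/134))*427 - 60 = (121/21 - 119/134)*427 - 60 = (13715/2814)*427 - 60 = 836615/402 - 60 = 812495/402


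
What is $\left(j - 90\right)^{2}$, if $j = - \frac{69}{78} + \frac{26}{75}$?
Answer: $\frac{31169549401}{3802500} \approx 8197.1$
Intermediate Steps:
$j = - \frac{1049}{1950}$ ($j = \left(-69\right) \frac{1}{78} + 26 \cdot \frac{1}{75} = - \frac{23}{26} + \frac{26}{75} = - \frac{1049}{1950} \approx -0.53795$)
$\left(j - 90\right)^{2} = \left(- \frac{1049}{1950} - 90\right)^{2} = \left(- \frac{176549}{1950}\right)^{2} = \frac{31169549401}{3802500}$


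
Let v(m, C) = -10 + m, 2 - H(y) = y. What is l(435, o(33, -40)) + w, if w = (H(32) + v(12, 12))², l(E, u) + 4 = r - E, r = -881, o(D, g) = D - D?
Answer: -536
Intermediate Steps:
o(D, g) = 0
H(y) = 2 - y
l(E, u) = -885 - E (l(E, u) = -4 + (-881 - E) = -885 - E)
w = 784 (w = ((2 - 1*32) + (-10 + 12))² = ((2 - 32) + 2)² = (-30 + 2)² = (-28)² = 784)
l(435, o(33, -40)) + w = (-885 - 1*435) + 784 = (-885 - 435) + 784 = -1320 + 784 = -536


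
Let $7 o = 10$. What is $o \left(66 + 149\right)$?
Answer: $\frac{2150}{7} \approx 307.14$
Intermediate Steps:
$o = \frac{10}{7}$ ($o = \frac{1}{7} \cdot 10 = \frac{10}{7} \approx 1.4286$)
$o \left(66 + 149\right) = \frac{10 \left(66 + 149\right)}{7} = \frac{10}{7} \cdot 215 = \frac{2150}{7}$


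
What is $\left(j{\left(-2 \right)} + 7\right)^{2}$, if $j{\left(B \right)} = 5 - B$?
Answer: $196$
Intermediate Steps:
$\left(j{\left(-2 \right)} + 7\right)^{2} = \left(\left(5 - -2\right) + 7\right)^{2} = \left(\left(5 + 2\right) + 7\right)^{2} = \left(7 + 7\right)^{2} = 14^{2} = 196$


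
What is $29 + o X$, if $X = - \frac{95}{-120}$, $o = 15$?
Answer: $\frac{327}{8} \approx 40.875$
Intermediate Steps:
$X = \frac{19}{24}$ ($X = \left(-95\right) \left(- \frac{1}{120}\right) = \frac{19}{24} \approx 0.79167$)
$29 + o X = 29 + 15 \cdot \frac{19}{24} = 29 + \frac{95}{8} = \frac{327}{8}$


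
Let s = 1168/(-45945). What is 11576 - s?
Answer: 531860488/45945 ≈ 11576.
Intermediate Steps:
s = -1168/45945 (s = 1168*(-1/45945) = -1168/45945 ≈ -0.025422)
11576 - s = 11576 - 1*(-1168/45945) = 11576 + 1168/45945 = 531860488/45945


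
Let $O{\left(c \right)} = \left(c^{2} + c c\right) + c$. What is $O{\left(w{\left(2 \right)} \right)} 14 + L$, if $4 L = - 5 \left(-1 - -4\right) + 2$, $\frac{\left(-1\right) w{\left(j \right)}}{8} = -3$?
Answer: $\frac{65843}{4} \approx 16461.0$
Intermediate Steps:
$w{\left(j \right)} = 24$ ($w{\left(j \right)} = \left(-8\right) \left(-3\right) = 24$)
$L = - \frac{13}{4}$ ($L = \frac{- 5 \left(-1 - -4\right) + 2}{4} = \frac{- 5 \left(-1 + 4\right) + 2}{4} = \frac{\left(-5\right) 3 + 2}{4} = \frac{-15 + 2}{4} = \frac{1}{4} \left(-13\right) = - \frac{13}{4} \approx -3.25$)
$O{\left(c \right)} = c + 2 c^{2}$ ($O{\left(c \right)} = \left(c^{2} + c^{2}\right) + c = 2 c^{2} + c = c + 2 c^{2}$)
$O{\left(w{\left(2 \right)} \right)} 14 + L = 24 \left(1 + 2 \cdot 24\right) 14 - \frac{13}{4} = 24 \left(1 + 48\right) 14 - \frac{13}{4} = 24 \cdot 49 \cdot 14 - \frac{13}{4} = 1176 \cdot 14 - \frac{13}{4} = 16464 - \frac{13}{4} = \frac{65843}{4}$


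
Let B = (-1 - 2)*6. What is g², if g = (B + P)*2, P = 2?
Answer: 1024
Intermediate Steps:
B = -18 (B = -3*6 = -18)
g = -32 (g = (-18 + 2)*2 = -16*2 = -32)
g² = (-32)² = 1024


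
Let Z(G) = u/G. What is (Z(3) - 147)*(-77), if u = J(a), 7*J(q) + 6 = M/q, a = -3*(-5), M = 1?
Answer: 510334/45 ≈ 11341.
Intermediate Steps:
a = 15
J(q) = -6/7 + 1/(7*q) (J(q) = -6/7 + (1/q)/7 = -6/7 + 1/(7*q))
u = -89/105 (u = (⅐)*(1 - 6*15)/15 = (⅐)*(1/15)*(1 - 90) = (⅐)*(1/15)*(-89) = -89/105 ≈ -0.84762)
Z(G) = -89/(105*G)
(Z(3) - 147)*(-77) = (-89/105/3 - 147)*(-77) = (-89/105*⅓ - 147)*(-77) = (-89/315 - 147)*(-77) = -46394/315*(-77) = 510334/45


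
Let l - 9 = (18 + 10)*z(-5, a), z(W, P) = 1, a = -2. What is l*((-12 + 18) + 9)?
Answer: 555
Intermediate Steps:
l = 37 (l = 9 + (18 + 10)*1 = 9 + 28*1 = 9 + 28 = 37)
l*((-12 + 18) + 9) = 37*((-12 + 18) + 9) = 37*(6 + 9) = 37*15 = 555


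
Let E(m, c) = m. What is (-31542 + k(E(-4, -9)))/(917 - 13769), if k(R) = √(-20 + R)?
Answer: 751/306 - I*√6/6426 ≈ 2.4542 - 0.00038118*I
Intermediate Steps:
(-31542 + k(E(-4, -9)))/(917 - 13769) = (-31542 + √(-20 - 4))/(917 - 13769) = (-31542 + √(-24))/(-12852) = (-31542 + 2*I*√6)*(-1/12852) = 751/306 - I*√6/6426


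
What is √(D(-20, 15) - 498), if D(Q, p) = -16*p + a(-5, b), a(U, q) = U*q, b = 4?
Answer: I*√758 ≈ 27.532*I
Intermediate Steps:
D(Q, p) = -20 - 16*p (D(Q, p) = -16*p - 5*4 = -16*p - 20 = -20 - 16*p)
√(D(-20, 15) - 498) = √((-20 - 16*15) - 498) = √((-20 - 240) - 498) = √(-260 - 498) = √(-758) = I*√758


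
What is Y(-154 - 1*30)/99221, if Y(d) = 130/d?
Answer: -65/9128332 ≈ -7.1207e-6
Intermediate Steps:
Y(-154 - 1*30)/99221 = (130/(-154 - 1*30))/99221 = (130/(-154 - 30))*(1/99221) = (130/(-184))*(1/99221) = (130*(-1/184))*(1/99221) = -65/92*1/99221 = -65/9128332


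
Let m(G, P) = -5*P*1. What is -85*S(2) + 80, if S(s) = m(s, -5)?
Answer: -2045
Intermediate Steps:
m(G, P) = -5*P
S(s) = 25 (S(s) = -5*(-5) = 25)
-85*S(2) + 80 = -85*25 + 80 = -2125 + 80 = -2045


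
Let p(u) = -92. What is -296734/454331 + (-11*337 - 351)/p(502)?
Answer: 908187835/20899226 ≈ 43.456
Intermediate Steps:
-296734/454331 + (-11*337 - 351)/p(502) = -296734/454331 + (-11*337 - 351)/(-92) = -296734*1/454331 + (-3707 - 351)*(-1/92) = -296734/454331 - 4058*(-1/92) = -296734/454331 + 2029/46 = 908187835/20899226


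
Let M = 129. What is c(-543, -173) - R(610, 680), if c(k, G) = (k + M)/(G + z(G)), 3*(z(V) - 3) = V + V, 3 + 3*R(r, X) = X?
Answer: -287893/1284 ≈ -224.22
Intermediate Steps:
R(r, X) = -1 + X/3
z(V) = 3 + 2*V/3 (z(V) = 3 + (V + V)/3 = 3 + (2*V)/3 = 3 + 2*V/3)
c(k, G) = (129 + k)/(3 + 5*G/3) (c(k, G) = (k + 129)/(G + (3 + 2*G/3)) = (129 + k)/(3 + 5*G/3))
c(-543, -173) - R(610, 680) = 3*(129 - 543)/(9 + 5*(-173)) - (-1 + (⅓)*680) = 3*(-414)/(9 - 865) - (-1 + 680/3) = 3*(-414)/(-856) - 1*677/3 = 3*(-1/856)*(-414) - 677/3 = 621/428 - 677/3 = -287893/1284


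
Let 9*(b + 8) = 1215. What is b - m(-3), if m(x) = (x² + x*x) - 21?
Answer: 130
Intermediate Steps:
b = 127 (b = -8 + (⅑)*1215 = -8 + 135 = 127)
m(x) = -21 + 2*x² (m(x) = (x² + x²) - 21 = 2*x² - 21 = -21 + 2*x²)
b - m(-3) = 127 - (-21 + 2*(-3)²) = 127 - (-21 + 2*9) = 127 - (-21 + 18) = 127 - 1*(-3) = 127 + 3 = 130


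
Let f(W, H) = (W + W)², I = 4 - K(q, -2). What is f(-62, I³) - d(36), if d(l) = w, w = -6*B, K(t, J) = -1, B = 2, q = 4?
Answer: 15388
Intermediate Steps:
I = 5 (I = 4 - 1*(-1) = 4 + 1 = 5)
f(W, H) = 4*W² (f(W, H) = (2*W)² = 4*W²)
w = -12 (w = -6*2 = -12)
d(l) = -12
f(-62, I³) - d(36) = 4*(-62)² - 1*(-12) = 4*3844 + 12 = 15376 + 12 = 15388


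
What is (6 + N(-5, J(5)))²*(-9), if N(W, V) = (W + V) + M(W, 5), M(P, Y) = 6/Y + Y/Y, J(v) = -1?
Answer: -1089/25 ≈ -43.560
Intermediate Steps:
M(P, Y) = 1 + 6/Y (M(P, Y) = 6/Y + 1 = 1 + 6/Y)
N(W, V) = 11/5 + V + W (N(W, V) = (W + V) + (6 + 5)/5 = (V + W) + (⅕)*11 = (V + W) + 11/5 = 11/5 + V + W)
(6 + N(-5, J(5)))²*(-9) = (6 + (11/5 - 1 - 5))²*(-9) = (6 - 19/5)²*(-9) = (11/5)²*(-9) = (121/25)*(-9) = -1089/25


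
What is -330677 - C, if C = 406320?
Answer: -736997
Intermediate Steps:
-330677 - C = -330677 - 1*406320 = -330677 - 406320 = -736997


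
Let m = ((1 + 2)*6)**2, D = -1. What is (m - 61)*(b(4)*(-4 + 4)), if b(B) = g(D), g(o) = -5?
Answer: 0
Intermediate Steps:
b(B) = -5
m = 324 (m = (3*6)**2 = 18**2 = 324)
(m - 61)*(b(4)*(-4 + 4)) = (324 - 61)*(-5*(-4 + 4)) = 263*(-5*0) = 263*0 = 0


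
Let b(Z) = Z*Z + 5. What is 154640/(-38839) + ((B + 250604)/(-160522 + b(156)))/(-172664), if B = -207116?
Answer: -454516829907916/114155376078797 ≈ -3.9816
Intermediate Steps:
b(Z) = 5 + Z**2 (b(Z) = Z**2 + 5 = 5 + Z**2)
154640/(-38839) + ((B + 250604)/(-160522 + b(156)))/(-172664) = 154640/(-38839) + ((-207116 + 250604)/(-160522 + (5 + 156**2)))/(-172664) = 154640*(-1/38839) + (43488/(-160522 + (5 + 24336)))*(-1/172664) = -154640/38839 + (43488/(-160522 + 24341))*(-1/172664) = -154640/38839 + (43488/(-136181))*(-1/172664) = -154640/38839 + (43488*(-1/136181))*(-1/172664) = -154640/38839 - 43488/136181*(-1/172664) = -154640/38839 + 5436/2939194523 = -454516829907916/114155376078797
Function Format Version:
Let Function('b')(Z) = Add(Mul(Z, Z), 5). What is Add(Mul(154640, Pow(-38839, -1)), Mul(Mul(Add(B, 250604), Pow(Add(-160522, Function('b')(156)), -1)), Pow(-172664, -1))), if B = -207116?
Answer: Rational(-454516829907916, 114155376078797) ≈ -3.9816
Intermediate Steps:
Function('b')(Z) = Add(5, Pow(Z, 2)) (Function('b')(Z) = Add(Pow(Z, 2), 5) = Add(5, Pow(Z, 2)))
Add(Mul(154640, Pow(-38839, -1)), Mul(Mul(Add(B, 250604), Pow(Add(-160522, Function('b')(156)), -1)), Pow(-172664, -1))) = Add(Mul(154640, Pow(-38839, -1)), Mul(Mul(Add(-207116, 250604), Pow(Add(-160522, Add(5, Pow(156, 2))), -1)), Pow(-172664, -1))) = Add(Mul(154640, Rational(-1, 38839)), Mul(Mul(43488, Pow(Add(-160522, Add(5, 24336)), -1)), Rational(-1, 172664))) = Add(Rational(-154640, 38839), Mul(Mul(43488, Pow(Add(-160522, 24341), -1)), Rational(-1, 172664))) = Add(Rational(-154640, 38839), Mul(Mul(43488, Pow(-136181, -1)), Rational(-1, 172664))) = Add(Rational(-154640, 38839), Mul(Mul(43488, Rational(-1, 136181)), Rational(-1, 172664))) = Add(Rational(-154640, 38839), Mul(Rational(-43488, 136181), Rational(-1, 172664))) = Add(Rational(-154640, 38839), Rational(5436, 2939194523)) = Rational(-454516829907916, 114155376078797)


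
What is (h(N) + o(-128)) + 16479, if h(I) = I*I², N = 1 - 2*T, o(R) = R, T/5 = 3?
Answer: -8038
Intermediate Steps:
T = 15 (T = 5*3 = 15)
N = -29 (N = 1 - 2*15 = 1 - 30 = -29)
h(I) = I³
(h(N) + o(-128)) + 16479 = ((-29)³ - 128) + 16479 = (-24389 - 128) + 16479 = -24517 + 16479 = -8038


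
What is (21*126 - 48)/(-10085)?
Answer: -2598/10085 ≈ -0.25761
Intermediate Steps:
(21*126 - 48)/(-10085) = (2646 - 48)*(-1/10085) = 2598*(-1/10085) = -2598/10085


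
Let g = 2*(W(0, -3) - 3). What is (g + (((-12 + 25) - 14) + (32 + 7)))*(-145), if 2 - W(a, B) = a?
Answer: -5220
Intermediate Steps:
W(a, B) = 2 - a
g = -2 (g = 2*((2 - 1*0) - 3) = 2*((2 + 0) - 3) = 2*(2 - 3) = 2*(-1) = -2)
(g + (((-12 + 25) - 14) + (32 + 7)))*(-145) = (-2 + (((-12 + 25) - 14) + (32 + 7)))*(-145) = (-2 + ((13 - 14) + 39))*(-145) = (-2 + (-1 + 39))*(-145) = (-2 + 38)*(-145) = 36*(-145) = -5220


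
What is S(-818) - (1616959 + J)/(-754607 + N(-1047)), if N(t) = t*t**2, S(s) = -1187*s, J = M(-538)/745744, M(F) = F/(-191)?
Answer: 79418677844684813473397/81793469317697360 ≈ 9.7097e+5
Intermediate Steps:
M(F) = -F/191 (M(F) = F*(-1/191) = -F/191)
J = 269/71218552 (J = -1/191*(-538)/745744 = (538/191)*(1/745744) = 269/71218552 ≈ 3.7771e-6)
N(t) = t**3
S(-818) - (1616959 + J)/(-754607 + N(-1047)) = -1187*(-818) - (1616959 + 269/71218552)/(-754607 + (-1047)**3) = 970966 - 115157478623637/(71218552*(-754607 - 1147730823)) = 970966 - 115157478623637/(71218552*(-1148485430)) = 970966 - 115157478623637*(-1)/(71218552*1148485430) = 970966 - 1*(-115157478623637/81793469317697360) = 970966 + 115157478623637/81793469317697360 = 79418677844684813473397/81793469317697360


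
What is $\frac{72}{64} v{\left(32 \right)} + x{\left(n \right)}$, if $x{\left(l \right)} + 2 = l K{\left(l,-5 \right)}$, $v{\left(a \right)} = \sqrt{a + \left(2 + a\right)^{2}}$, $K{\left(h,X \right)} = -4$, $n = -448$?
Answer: $1790 + \frac{27 \sqrt{33}}{4} \approx 1828.8$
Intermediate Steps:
$x{\left(l \right)} = -2 - 4 l$ ($x{\left(l \right)} = -2 + l \left(-4\right) = -2 - 4 l$)
$\frac{72}{64} v{\left(32 \right)} + x{\left(n \right)} = \frac{72}{64} \sqrt{32 + \left(2 + 32\right)^{2}} - -1790 = 72 \cdot \frac{1}{64} \sqrt{32 + 34^{2}} + \left(-2 + 1792\right) = \frac{9 \sqrt{32 + 1156}}{8} + 1790 = \frac{9 \sqrt{1188}}{8} + 1790 = \frac{9 \cdot 6 \sqrt{33}}{8} + 1790 = \frac{27 \sqrt{33}}{4} + 1790 = 1790 + \frac{27 \sqrt{33}}{4}$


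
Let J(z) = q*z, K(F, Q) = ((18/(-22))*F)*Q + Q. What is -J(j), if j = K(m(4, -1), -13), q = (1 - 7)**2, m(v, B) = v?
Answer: -11700/11 ≈ -1063.6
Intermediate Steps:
K(F, Q) = Q - 9*F*Q/11 (K(F, Q) = ((18*(-1/22))*F)*Q + Q = (-9*F/11)*Q + Q = -9*F*Q/11 + Q = Q - 9*F*Q/11)
q = 36 (q = (-6)**2 = 36)
j = 325/11 (j = (1/11)*(-13)*(11 - 9*4) = (1/11)*(-13)*(11 - 36) = (1/11)*(-13)*(-25) = 325/11 ≈ 29.545)
J(z) = 36*z
-J(j) = -36*325/11 = -1*11700/11 = -11700/11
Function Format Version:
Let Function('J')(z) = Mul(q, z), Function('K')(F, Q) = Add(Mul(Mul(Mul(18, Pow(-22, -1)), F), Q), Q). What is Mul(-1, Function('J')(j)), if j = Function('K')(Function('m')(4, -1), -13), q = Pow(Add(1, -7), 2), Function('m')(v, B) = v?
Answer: Rational(-11700, 11) ≈ -1063.6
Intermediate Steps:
Function('K')(F, Q) = Add(Q, Mul(Rational(-9, 11), F, Q)) (Function('K')(F, Q) = Add(Mul(Mul(Mul(18, Rational(-1, 22)), F), Q), Q) = Add(Mul(Mul(Rational(-9, 11), F), Q), Q) = Add(Mul(Rational(-9, 11), F, Q), Q) = Add(Q, Mul(Rational(-9, 11), F, Q)))
q = 36 (q = Pow(-6, 2) = 36)
j = Rational(325, 11) (j = Mul(Rational(1, 11), -13, Add(11, Mul(-9, 4))) = Mul(Rational(1, 11), -13, Add(11, -36)) = Mul(Rational(1, 11), -13, -25) = Rational(325, 11) ≈ 29.545)
Function('J')(z) = Mul(36, z)
Mul(-1, Function('J')(j)) = Mul(-1, Mul(36, Rational(325, 11))) = Mul(-1, Rational(11700, 11)) = Rational(-11700, 11)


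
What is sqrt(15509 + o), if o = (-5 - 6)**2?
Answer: sqrt(15630) ≈ 125.02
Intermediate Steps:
o = 121 (o = (-11)**2 = 121)
sqrt(15509 + o) = sqrt(15509 + 121) = sqrt(15630)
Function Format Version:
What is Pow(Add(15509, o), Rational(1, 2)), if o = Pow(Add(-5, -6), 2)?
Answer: Pow(15630, Rational(1, 2)) ≈ 125.02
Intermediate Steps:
o = 121 (o = Pow(-11, 2) = 121)
Pow(Add(15509, o), Rational(1, 2)) = Pow(Add(15509, 121), Rational(1, 2)) = Pow(15630, Rational(1, 2))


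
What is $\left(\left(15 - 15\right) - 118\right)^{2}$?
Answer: $13924$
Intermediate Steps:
$\left(\left(15 - 15\right) - 118\right)^{2} = \left(0 - 118\right)^{2} = \left(-118\right)^{2} = 13924$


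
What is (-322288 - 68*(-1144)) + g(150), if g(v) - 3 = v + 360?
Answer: -243983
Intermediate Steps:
g(v) = 363 + v (g(v) = 3 + (v + 360) = 3 + (360 + v) = 363 + v)
(-322288 - 68*(-1144)) + g(150) = (-322288 - 68*(-1144)) + (363 + 150) = (-322288 + 77792) + 513 = -244496 + 513 = -243983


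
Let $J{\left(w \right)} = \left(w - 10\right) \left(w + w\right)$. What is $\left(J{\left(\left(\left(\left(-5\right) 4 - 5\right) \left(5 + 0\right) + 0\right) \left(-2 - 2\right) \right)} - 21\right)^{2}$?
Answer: $240079420441$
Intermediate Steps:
$J{\left(w \right)} = 2 w \left(-10 + w\right)$ ($J{\left(w \right)} = \left(-10 + w\right) 2 w = 2 w \left(-10 + w\right)$)
$\left(J{\left(\left(\left(\left(-5\right) 4 - 5\right) \left(5 + 0\right) + 0\right) \left(-2 - 2\right) \right)} - 21\right)^{2} = \left(2 \left(\left(\left(-5\right) 4 - 5\right) \left(5 + 0\right) + 0\right) \left(-2 - 2\right) \left(-10 + \left(\left(\left(-5\right) 4 - 5\right) \left(5 + 0\right) + 0\right) \left(-2 - 2\right)\right) - 21\right)^{2} = \left(2 \left(\left(-20 - 5\right) 5 + 0\right) \left(-4\right) \left(-10 + \left(\left(-20 - 5\right) 5 + 0\right) \left(-4\right)\right) - 21\right)^{2} = \left(2 \left(\left(-25\right) 5 + 0\right) \left(-4\right) \left(-10 + \left(\left(-25\right) 5 + 0\right) \left(-4\right)\right) - 21\right)^{2} = \left(2 \left(-125 + 0\right) \left(-4\right) \left(-10 + \left(-125 + 0\right) \left(-4\right)\right) - 21\right)^{2} = \left(2 \left(\left(-125\right) \left(-4\right)\right) \left(-10 - -500\right) - 21\right)^{2} = \left(2 \cdot 500 \left(-10 + 500\right) - 21\right)^{2} = \left(2 \cdot 500 \cdot 490 - 21\right)^{2} = \left(490000 - 21\right)^{2} = 489979^{2} = 240079420441$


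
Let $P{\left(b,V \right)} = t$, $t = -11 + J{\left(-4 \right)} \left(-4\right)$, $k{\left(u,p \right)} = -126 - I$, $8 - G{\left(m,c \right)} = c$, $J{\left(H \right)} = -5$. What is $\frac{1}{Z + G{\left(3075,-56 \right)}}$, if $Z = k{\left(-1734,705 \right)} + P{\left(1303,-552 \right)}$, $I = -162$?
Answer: $\frac{1}{109} \approx 0.0091743$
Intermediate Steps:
$G{\left(m,c \right)} = 8 - c$
$k{\left(u,p \right)} = 36$ ($k{\left(u,p \right)} = -126 - -162 = -126 + 162 = 36$)
$t = 9$ ($t = -11 - -20 = -11 + 20 = 9$)
$P{\left(b,V \right)} = 9$
$Z = 45$ ($Z = 36 + 9 = 45$)
$\frac{1}{Z + G{\left(3075,-56 \right)}} = \frac{1}{45 + \left(8 - -56\right)} = \frac{1}{45 + \left(8 + 56\right)} = \frac{1}{45 + 64} = \frac{1}{109}$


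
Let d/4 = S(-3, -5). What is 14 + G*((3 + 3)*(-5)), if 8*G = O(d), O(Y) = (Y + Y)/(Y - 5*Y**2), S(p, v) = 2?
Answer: 369/26 ≈ 14.192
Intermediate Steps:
d = 8 (d = 4*2 = 8)
O(Y) = 2*Y/(Y - 5*Y**2) (O(Y) = (2*Y)/(Y - 5*Y**2) = 2*Y/(Y - 5*Y**2))
G = -1/156 (G = (-2/(-1 + 5*8))/8 = (-2/(-1 + 40))/8 = (-2/39)/8 = (-2*1/39)/8 = (1/8)*(-2/39) = -1/156 ≈ -0.0064103)
14 + G*((3 + 3)*(-5)) = 14 - (3 + 3)*(-5)/156 = 14 - (-5)/26 = 14 - 1/156*(-30) = 14 + 5/26 = 369/26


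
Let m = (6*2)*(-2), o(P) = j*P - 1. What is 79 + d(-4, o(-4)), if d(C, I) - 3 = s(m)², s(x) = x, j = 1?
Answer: 658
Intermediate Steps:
o(P) = -1 + P (o(P) = 1*P - 1 = P - 1 = -1 + P)
m = -24 (m = 12*(-2) = -24)
d(C, I) = 579 (d(C, I) = 3 + (-24)² = 3 + 576 = 579)
79 + d(-4, o(-4)) = 79 + 579 = 658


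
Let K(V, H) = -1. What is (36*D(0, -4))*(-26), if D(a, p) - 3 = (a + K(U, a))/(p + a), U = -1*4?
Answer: -3042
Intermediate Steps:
U = -4
D(a, p) = 3 + (-1 + a)/(a + p) (D(a, p) = 3 + (a - 1)/(p + a) = 3 + (-1 + a)/(a + p))
(36*D(0, -4))*(-26) = (36*((-1 + 3*(-4) + 4*0)/(0 - 4)))*(-26) = (36*((-1 - 12 + 0)/(-4)))*(-26) = (36*(-¼*(-13)))*(-26) = (36*(13/4))*(-26) = 117*(-26) = -3042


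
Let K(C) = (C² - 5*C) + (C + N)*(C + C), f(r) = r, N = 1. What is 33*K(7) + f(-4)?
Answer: 4154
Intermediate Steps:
K(C) = C² - 5*C + 2*C*(1 + C) (K(C) = (C² - 5*C) + (C + 1)*(C + C) = (C² - 5*C) + (1 + C)*(2*C) = (C² - 5*C) + 2*C*(1 + C) = C² - 5*C + 2*C*(1 + C))
33*K(7) + f(-4) = 33*(3*7*(-1 + 7)) - 4 = 33*(3*7*6) - 4 = 33*126 - 4 = 4158 - 4 = 4154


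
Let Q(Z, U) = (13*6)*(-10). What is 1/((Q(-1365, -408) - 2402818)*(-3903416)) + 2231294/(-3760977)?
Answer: -1903140206246321165/3207854520053814576 ≈ -0.59328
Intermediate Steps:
Q(Z, U) = -780 (Q(Z, U) = 78*(-10) = -780)
1/((Q(-1365, -408) - 2402818)*(-3903416)) + 2231294/(-3760977) = 1/(-780 - 2402818*(-3903416)) + 2231294/(-3760977) = -1/3903416/(-2403598) + 2231294*(-1/3760977) = -1/2403598*(-1/3903416) - 2231294/3760977 = 1/9382242890768 - 2231294/3760977 = -1903140206246321165/3207854520053814576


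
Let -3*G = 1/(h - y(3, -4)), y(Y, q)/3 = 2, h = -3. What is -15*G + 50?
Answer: 445/9 ≈ 49.444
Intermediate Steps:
y(Y, q) = 6 (y(Y, q) = 3*2 = 6)
G = 1/27 (G = -1/(3*(-3 - 1*6)) = -1/(3*(-3 - 6)) = -⅓/(-9) = -⅓*(-⅑) = 1/27 ≈ 0.037037)
-15*G + 50 = -15*1/27 + 50 = -5/9 + 50 = 445/9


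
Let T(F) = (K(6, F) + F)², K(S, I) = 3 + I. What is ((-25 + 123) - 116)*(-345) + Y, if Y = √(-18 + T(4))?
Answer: 6210 + √103 ≈ 6220.1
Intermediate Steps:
T(F) = (3 + 2*F)² (T(F) = ((3 + F) + F)² = (3 + 2*F)²)
Y = √103 (Y = √(-18 + (3 + 2*4)²) = √(-18 + (3 + 8)²) = √(-18 + 11²) = √(-18 + 121) = √103 ≈ 10.149)
((-25 + 123) - 116)*(-345) + Y = ((-25 + 123) - 116)*(-345) + √103 = (98 - 116)*(-345) + √103 = -18*(-345) + √103 = 6210 + √103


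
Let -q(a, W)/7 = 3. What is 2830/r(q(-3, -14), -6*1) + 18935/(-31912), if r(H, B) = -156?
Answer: -23316205/1244568 ≈ -18.734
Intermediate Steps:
q(a, W) = -21 (q(a, W) = -7*3 = -21)
2830/r(q(-3, -14), -6*1) + 18935/(-31912) = 2830/(-156) + 18935/(-31912) = 2830*(-1/156) + 18935*(-1/31912) = -1415/78 - 18935/31912 = -23316205/1244568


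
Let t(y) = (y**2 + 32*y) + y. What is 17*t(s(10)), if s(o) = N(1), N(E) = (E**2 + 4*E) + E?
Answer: 3978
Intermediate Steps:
N(E) = E**2 + 5*E
s(o) = 6 (s(o) = 1*(5 + 1) = 1*6 = 6)
t(y) = y**2 + 33*y
17*t(s(10)) = 17*(6*(33 + 6)) = 17*(6*39) = 17*234 = 3978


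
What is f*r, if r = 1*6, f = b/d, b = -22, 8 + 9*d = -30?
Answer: 594/19 ≈ 31.263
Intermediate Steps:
d = -38/9 (d = -8/9 + (⅑)*(-30) = -8/9 - 10/3 = -38/9 ≈ -4.2222)
f = 99/19 (f = -22/(-38/9) = -22*(-9/38) = 99/19 ≈ 5.2105)
r = 6
f*r = (99/19)*6 = 594/19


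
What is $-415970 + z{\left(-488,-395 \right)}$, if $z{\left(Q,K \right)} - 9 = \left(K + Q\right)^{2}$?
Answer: $363728$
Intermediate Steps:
$z{\left(Q,K \right)} = 9 + \left(K + Q\right)^{2}$
$-415970 + z{\left(-488,-395 \right)} = -415970 + \left(9 + \left(-395 - 488\right)^{2}\right) = -415970 + \left(9 + \left(-883\right)^{2}\right) = -415970 + \left(9 + 779689\right) = -415970 + 779698 = 363728$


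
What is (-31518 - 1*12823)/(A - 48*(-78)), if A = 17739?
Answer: -4031/1953 ≈ -2.0640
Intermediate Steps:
(-31518 - 1*12823)/(A - 48*(-78)) = (-31518 - 1*12823)/(17739 - 48*(-78)) = (-31518 - 12823)/(17739 + 3744) = -44341/21483 = -44341*1/21483 = -4031/1953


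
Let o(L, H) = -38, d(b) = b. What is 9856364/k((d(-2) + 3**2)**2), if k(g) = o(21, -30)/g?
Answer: -12709522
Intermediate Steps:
k(g) = -38/g
9856364/k((d(-2) + 3**2)**2) = 9856364/((-38/(-2 + 3**2)**2)) = 9856364/((-38/(-2 + 9)**2)) = 9856364/((-38/(7**2))) = 9856364/((-38/49)) = 9856364/((-38*1/49)) = 9856364/(-38/49) = 9856364*(-49/38) = -12709522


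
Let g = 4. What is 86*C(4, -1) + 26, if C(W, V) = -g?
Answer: -318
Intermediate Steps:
C(W, V) = -4 (C(W, V) = -1*4 = -4)
86*C(4, -1) + 26 = 86*(-4) + 26 = -344 + 26 = -318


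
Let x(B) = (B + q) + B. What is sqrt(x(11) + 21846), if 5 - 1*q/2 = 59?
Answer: 16*sqrt(85) ≈ 147.51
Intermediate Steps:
q = -108 (q = 10 - 2*59 = 10 - 118 = -108)
x(B) = -108 + 2*B (x(B) = (B - 108) + B = (-108 + B) + B = -108 + 2*B)
sqrt(x(11) + 21846) = sqrt((-108 + 2*11) + 21846) = sqrt((-108 + 22) + 21846) = sqrt(-86 + 21846) = sqrt(21760) = 16*sqrt(85)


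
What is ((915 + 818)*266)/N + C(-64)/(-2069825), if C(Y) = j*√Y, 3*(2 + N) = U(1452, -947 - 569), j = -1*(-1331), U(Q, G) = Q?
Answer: 230489/241 - 10648*I/2069825 ≈ 956.39 - 0.0051444*I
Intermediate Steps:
j = 1331
N = 482 (N = -2 + (⅓)*1452 = -2 + 484 = 482)
C(Y) = 1331*√Y
((915 + 818)*266)/N + C(-64)/(-2069825) = ((915 + 818)*266)/482 + (1331*√(-64))/(-2069825) = (1733*266)*(1/482) + (1331*(8*I))*(-1/2069825) = 460978*(1/482) + (10648*I)*(-1/2069825) = 230489/241 - 10648*I/2069825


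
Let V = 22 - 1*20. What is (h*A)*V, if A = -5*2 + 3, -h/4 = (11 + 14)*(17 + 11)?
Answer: 39200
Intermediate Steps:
h = -2800 (h = -4*(11 + 14)*(17 + 11) = -100*28 = -4*700 = -2800)
A = -7 (A = -10 + 3 = -7)
V = 2 (V = 22 - 20 = 2)
(h*A)*V = -2800*(-7)*2 = 19600*2 = 39200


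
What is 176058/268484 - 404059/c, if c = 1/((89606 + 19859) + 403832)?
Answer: -27842095867944537/134242 ≈ -2.0740e+11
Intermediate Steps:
c = 1/513297 (c = 1/(109465 + 403832) = 1/513297 ≈ 1.9482e-6)
176058/268484 - 404059/c = 176058/268484 - 404059/1/513297 = 176058*(1/268484) - 404059*513297 = 88029/134242 - 207402272523 = -27842095867944537/134242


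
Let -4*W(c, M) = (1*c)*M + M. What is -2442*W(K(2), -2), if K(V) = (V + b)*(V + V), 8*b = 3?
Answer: -25641/2 ≈ -12821.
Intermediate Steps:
b = 3/8 (b = (1/8)*3 = 3/8 ≈ 0.37500)
K(V) = 2*V*(3/8 + V) (K(V) = (V + 3/8)*(V + V) = (3/8 + V)*(2*V) = 2*V*(3/8 + V))
W(c, M) = -M/4 - M*c/4 (W(c, M) = -((1*c)*M + M)/4 = -(c*M + M)/4 = -(M*c + M)/4 = -(M + M*c)/4 = -M/4 - M*c/4)
-2442*W(K(2), -2) = -(-1221)*(-2)*(1 + (1/4)*2*(3 + 8*2))/2 = -(-1221)*(-2)*(1 + (1/4)*2*(3 + 16))/2 = -(-1221)*(-2)*(1 + (1/4)*2*19)/2 = -(-1221)*(-2)*(1 + 19/2)/2 = -(-1221)*(-2)*21/(2*2) = -2442*21/4 = -25641/2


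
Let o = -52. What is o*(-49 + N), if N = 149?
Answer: -5200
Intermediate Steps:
o*(-49 + N) = -52*(-49 + 149) = -52*100 = -5200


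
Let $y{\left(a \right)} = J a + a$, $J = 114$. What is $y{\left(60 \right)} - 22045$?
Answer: $-15145$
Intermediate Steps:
$y{\left(a \right)} = 115 a$ ($y{\left(a \right)} = 114 a + a = 115 a$)
$y{\left(60 \right)} - 22045 = 115 \cdot 60 - 22045 = 6900 - 22045 = -15145$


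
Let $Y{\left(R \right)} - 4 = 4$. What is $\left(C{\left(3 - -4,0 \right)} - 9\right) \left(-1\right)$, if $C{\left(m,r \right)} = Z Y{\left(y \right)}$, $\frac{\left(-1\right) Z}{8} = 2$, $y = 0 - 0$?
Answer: $137$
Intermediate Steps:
$y = 0$ ($y = 0 + 0 = 0$)
$Y{\left(R \right)} = 8$ ($Y{\left(R \right)} = 4 + 4 = 8$)
$Z = -16$ ($Z = \left(-8\right) 2 = -16$)
$C{\left(m,r \right)} = -128$ ($C{\left(m,r \right)} = \left(-16\right) 8 = -128$)
$\left(C{\left(3 - -4,0 \right)} - 9\right) \left(-1\right) = \left(-128 - 9\right) \left(-1\right) = \left(-137\right) \left(-1\right) = 137$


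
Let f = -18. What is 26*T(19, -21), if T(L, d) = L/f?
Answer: -247/9 ≈ -27.444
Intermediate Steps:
T(L, d) = -L/18 (T(L, d) = L/(-18) = L*(-1/18) = -L/18)
26*T(19, -21) = 26*(-1/18*19) = 26*(-19/18) = -247/9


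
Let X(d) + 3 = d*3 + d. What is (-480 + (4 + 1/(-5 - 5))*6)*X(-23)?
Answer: 43377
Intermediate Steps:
X(d) = -3 + 4*d (X(d) = -3 + (d*3 + d) = -3 + (3*d + d) = -3 + 4*d)
(-480 + (4 + 1/(-5 - 5))*6)*X(-23) = (-480 + (4 + 1/(-5 - 5))*6)*(-3 + 4*(-23)) = (-480 + (4 + 1/(-10))*6)*(-3 - 92) = (-480 + (4 - ⅒)*6)*(-95) = (-480 + (39/10)*6)*(-95) = (-480 + 117/5)*(-95) = -2283/5*(-95) = 43377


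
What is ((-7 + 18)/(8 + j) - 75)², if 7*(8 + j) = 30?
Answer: 4721929/900 ≈ 5246.6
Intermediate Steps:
j = -26/7 (j = -8 + (⅐)*30 = -8 + 30/7 = -26/7 ≈ -3.7143)
((-7 + 18)/(8 + j) - 75)² = ((-7 + 18)/(8 - 26/7) - 75)² = (11/(30/7) - 75)² = (11*(7/30) - 75)² = (77/30 - 75)² = (-2173/30)² = 4721929/900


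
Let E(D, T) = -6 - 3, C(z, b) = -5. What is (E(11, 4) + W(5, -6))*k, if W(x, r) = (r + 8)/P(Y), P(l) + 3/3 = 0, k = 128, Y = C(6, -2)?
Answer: -1408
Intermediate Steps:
Y = -5
P(l) = -1 (P(l) = -1 + 0 = -1)
W(x, r) = -8 - r (W(x, r) = (r + 8)/(-1) = (8 + r)*(-1) = -8 - r)
E(D, T) = -9
(E(11, 4) + W(5, -6))*k = (-9 + (-8 - 1*(-6)))*128 = (-9 + (-8 + 6))*128 = (-9 - 2)*128 = -11*128 = -1408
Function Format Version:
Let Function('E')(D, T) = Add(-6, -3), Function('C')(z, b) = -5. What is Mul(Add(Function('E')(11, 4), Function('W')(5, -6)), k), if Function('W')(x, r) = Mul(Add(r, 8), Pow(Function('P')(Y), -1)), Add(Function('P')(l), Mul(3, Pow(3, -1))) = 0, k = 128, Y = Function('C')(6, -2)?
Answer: -1408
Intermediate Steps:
Y = -5
Function('P')(l) = -1 (Function('P')(l) = Add(-1, 0) = -1)
Function('W')(x, r) = Add(-8, Mul(-1, r)) (Function('W')(x, r) = Mul(Add(r, 8), Pow(-1, -1)) = Mul(Add(8, r), -1) = Add(-8, Mul(-1, r)))
Function('E')(D, T) = -9
Mul(Add(Function('E')(11, 4), Function('W')(5, -6)), k) = Mul(Add(-9, Add(-8, Mul(-1, -6))), 128) = Mul(Add(-9, Add(-8, 6)), 128) = Mul(Add(-9, -2), 128) = Mul(-11, 128) = -1408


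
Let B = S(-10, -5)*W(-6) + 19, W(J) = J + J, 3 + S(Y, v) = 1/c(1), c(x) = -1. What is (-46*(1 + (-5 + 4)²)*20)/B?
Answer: -1840/67 ≈ -27.463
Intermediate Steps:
S(Y, v) = -4 (S(Y, v) = -3 + 1/(-1) = -3 - 1 = -4)
W(J) = 2*J
B = 67 (B = -8*(-6) + 19 = -4*(-12) + 19 = 48 + 19 = 67)
(-46*(1 + (-5 + 4)²)*20)/B = (-46*(1 + (-5 + 4)²)*20)/67 = (-46*(1 + (-1)²)*20)*(1/67) = (-46*(1 + 1)*20)*(1/67) = (-46*2*20)*(1/67) = -92*20*(1/67) = -1840*1/67 = -1840/67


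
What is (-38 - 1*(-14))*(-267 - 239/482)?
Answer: 1547196/241 ≈ 6419.9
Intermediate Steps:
(-38 - 1*(-14))*(-267 - 239/482) = (-38 + 14)*(-267 - 239*1/482) = -24*(-267 - 239/482) = -24*(-128933/482) = 1547196/241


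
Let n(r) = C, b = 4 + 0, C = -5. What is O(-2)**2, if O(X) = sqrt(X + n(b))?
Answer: -7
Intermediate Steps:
b = 4
n(r) = -5
O(X) = sqrt(-5 + X) (O(X) = sqrt(X - 5) = sqrt(-5 + X))
O(-2)**2 = (sqrt(-5 - 2))**2 = (sqrt(-7))**2 = (I*sqrt(7))**2 = -7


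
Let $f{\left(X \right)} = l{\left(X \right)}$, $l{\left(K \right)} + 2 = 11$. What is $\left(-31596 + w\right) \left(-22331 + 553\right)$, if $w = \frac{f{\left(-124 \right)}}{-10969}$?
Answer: $\frac{7547743735674}{10969} \approx 6.881 \cdot 10^{8}$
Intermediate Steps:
$l{\left(K \right)} = 9$ ($l{\left(K \right)} = -2 + 11 = 9$)
$f{\left(X \right)} = 9$
$w = - \frac{9}{10969}$ ($w = \frac{9}{-10969} = 9 \left(- \frac{1}{10969}\right) = - \frac{9}{10969} \approx -0.00082049$)
$\left(-31596 + w\right) \left(-22331 + 553\right) = \left(-31596 - \frac{9}{10969}\right) \left(-22331 + 553\right) = \left(- \frac{346576533}{10969}\right) \left(-21778\right) = \frac{7547743735674}{10969}$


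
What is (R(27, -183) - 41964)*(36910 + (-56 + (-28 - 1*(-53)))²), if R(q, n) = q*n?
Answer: -1776339255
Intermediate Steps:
R(q, n) = n*q
(R(27, -183) - 41964)*(36910 + (-56 + (-28 - 1*(-53)))²) = (-183*27 - 41964)*(36910 + (-56 + (-28 - 1*(-53)))²) = (-4941 - 41964)*(36910 + (-56 + (-28 + 53))²) = -46905*(36910 + (-56 + 25)²) = -46905*(36910 + (-31)²) = -46905*(36910 + 961) = -46905*37871 = -1776339255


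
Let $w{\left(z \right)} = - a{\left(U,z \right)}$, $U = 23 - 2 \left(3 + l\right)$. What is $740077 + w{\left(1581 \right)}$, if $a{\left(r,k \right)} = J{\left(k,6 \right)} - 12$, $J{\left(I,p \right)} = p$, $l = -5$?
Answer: $740083$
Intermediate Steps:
$U = 27$ ($U = 23 - 2 \left(3 - 5\right) = 23 - -4 = 23 + 4 = 27$)
$a{\left(r,k \right)} = -6$ ($a{\left(r,k \right)} = 6 - 12 = -6$)
$w{\left(z \right)} = 6$ ($w{\left(z \right)} = \left(-1\right) \left(-6\right) = 6$)
$740077 + w{\left(1581 \right)} = 740077 + 6 = 740083$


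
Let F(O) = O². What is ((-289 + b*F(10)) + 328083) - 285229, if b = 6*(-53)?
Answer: 10765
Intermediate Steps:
b = -318
((-289 + b*F(10)) + 328083) - 285229 = ((-289 - 318*10²) + 328083) - 285229 = ((-289 - 318*100) + 328083) - 285229 = ((-289 - 31800) + 328083) - 285229 = (-32089 + 328083) - 285229 = 295994 - 285229 = 10765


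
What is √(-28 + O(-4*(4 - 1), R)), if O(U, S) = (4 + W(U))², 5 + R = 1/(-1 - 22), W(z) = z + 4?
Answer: 2*I*√3 ≈ 3.4641*I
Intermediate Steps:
W(z) = 4 + z
R = -116/23 (R = -5 + 1/(-1 - 22) = -5 + 1/(-23) = -5 - 1/23 = -116/23 ≈ -5.0435)
O(U, S) = (8 + U)² (O(U, S) = (4 + (4 + U))² = (8 + U)²)
√(-28 + O(-4*(4 - 1), R)) = √(-28 + (8 - 4*(4 - 1))²) = √(-28 + (8 - 4*3)²) = √(-28 + (8 - 12)²) = √(-28 + (-4)²) = √(-28 + 16) = √(-12) = 2*I*√3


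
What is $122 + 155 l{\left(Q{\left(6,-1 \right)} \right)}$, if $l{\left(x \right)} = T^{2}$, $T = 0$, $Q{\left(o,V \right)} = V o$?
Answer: $122$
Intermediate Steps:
$l{\left(x \right)} = 0$ ($l{\left(x \right)} = 0^{2} = 0$)
$122 + 155 l{\left(Q{\left(6,-1 \right)} \right)} = 122 + 155 \cdot 0 = 122 + 0 = 122$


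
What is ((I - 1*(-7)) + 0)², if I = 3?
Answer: 100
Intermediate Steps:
((I - 1*(-7)) + 0)² = ((3 - 1*(-7)) + 0)² = ((3 + 7) + 0)² = (10 + 0)² = 10² = 100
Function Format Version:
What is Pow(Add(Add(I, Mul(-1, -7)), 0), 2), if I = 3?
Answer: 100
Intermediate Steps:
Pow(Add(Add(I, Mul(-1, -7)), 0), 2) = Pow(Add(Add(3, Mul(-1, -7)), 0), 2) = Pow(Add(Add(3, 7), 0), 2) = Pow(Add(10, 0), 2) = Pow(10, 2) = 100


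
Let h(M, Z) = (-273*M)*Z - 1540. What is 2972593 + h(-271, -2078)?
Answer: -150765621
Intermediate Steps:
h(M, Z) = -1540 - 273*M*Z (h(M, Z) = -273*M*Z - 1540 = -1540 - 273*M*Z)
2972593 + h(-271, -2078) = 2972593 + (-1540 - 273*(-271)*(-2078)) = 2972593 + (-1540 - 153736674) = 2972593 - 153738214 = -150765621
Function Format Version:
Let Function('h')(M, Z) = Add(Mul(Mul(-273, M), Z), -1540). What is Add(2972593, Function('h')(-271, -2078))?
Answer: -150765621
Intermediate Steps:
Function('h')(M, Z) = Add(-1540, Mul(-273, M, Z)) (Function('h')(M, Z) = Add(Mul(-273, M, Z), -1540) = Add(-1540, Mul(-273, M, Z)))
Add(2972593, Function('h')(-271, -2078)) = Add(2972593, Add(-1540, Mul(-273, -271, -2078))) = Add(2972593, Add(-1540, -153736674)) = Add(2972593, -153738214) = -150765621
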